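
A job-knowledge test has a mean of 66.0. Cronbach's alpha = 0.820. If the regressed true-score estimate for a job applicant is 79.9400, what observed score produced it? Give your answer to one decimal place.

83.0

T̂ = ρX + (1 − ρ)μ  ⇒  X = (T̂ − (1 − ρ)μ) / ρ
X = (79.9400 − 0.180 × 66.0) / 0.820 = (79.9400 − 11.8800) / 0.820 = 68.0600 / 0.820 = 83.000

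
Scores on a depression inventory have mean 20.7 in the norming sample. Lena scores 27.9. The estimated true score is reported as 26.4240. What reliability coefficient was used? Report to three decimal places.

0.795

T̂ = ρX + (1 − ρ)μ  ⇒  T̂ − μ = ρ(X − μ)
ρ = (T̂ − μ)/(X − μ) = (26.4240 − 20.7) / (27.9 − 20.7) = 5.7240 / 7.2 = 0.79500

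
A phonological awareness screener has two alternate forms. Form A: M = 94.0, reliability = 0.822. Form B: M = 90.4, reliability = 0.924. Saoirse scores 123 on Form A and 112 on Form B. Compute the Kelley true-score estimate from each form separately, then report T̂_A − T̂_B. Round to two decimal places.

T̂_A = 0.822(123) + 0.178(94.0) = 117.8380
T̂_B = 0.924(112) + 0.076(90.4) = 110.3584
T̂_A − T̂_B = 7.4796

7.48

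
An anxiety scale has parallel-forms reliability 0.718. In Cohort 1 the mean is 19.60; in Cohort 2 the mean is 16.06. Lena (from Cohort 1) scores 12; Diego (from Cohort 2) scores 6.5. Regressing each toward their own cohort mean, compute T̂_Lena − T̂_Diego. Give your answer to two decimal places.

4.95

T̂_Lena = 0.718(12) + 0.282(19.60) = 14.1432
T̂_Diego = 0.718(6.5) + 0.282(16.06) = 9.1959
Difference = 14.1432 − 9.1959 = 4.9473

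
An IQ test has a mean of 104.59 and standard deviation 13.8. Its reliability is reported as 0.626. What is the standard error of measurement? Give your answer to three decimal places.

SEM = SD · √(1 − ρ) = 13.8 × √0.374 = 13.8 × 0.6116 = 8.4395

8.439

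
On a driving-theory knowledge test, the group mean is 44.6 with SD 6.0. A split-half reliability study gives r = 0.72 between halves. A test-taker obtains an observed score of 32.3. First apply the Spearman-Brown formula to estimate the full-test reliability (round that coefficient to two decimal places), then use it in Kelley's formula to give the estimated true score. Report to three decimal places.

Spearman-Brown: ρ = 2r/(1 + r) = 2(0.72)/(1 + 0.72) = 1.440/1.72 = 0.8372 → 0.84
T̂ = ρX + (1 − ρ)μ
  = 0.84 × 32.3 + 0.16 × 44.6
  = 27.132 + 7.136
  = 34.2680
  ≈ 34.268

34.268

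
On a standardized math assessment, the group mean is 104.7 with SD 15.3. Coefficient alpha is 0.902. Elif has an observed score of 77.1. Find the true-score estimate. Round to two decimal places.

T̂ = ρX + (1 − ρ)μ
  = 0.902 × 77.1 + 0.098 × 104.7
  = 69.5442 + 10.2606
  = 79.805
  ≈ 79.80

79.80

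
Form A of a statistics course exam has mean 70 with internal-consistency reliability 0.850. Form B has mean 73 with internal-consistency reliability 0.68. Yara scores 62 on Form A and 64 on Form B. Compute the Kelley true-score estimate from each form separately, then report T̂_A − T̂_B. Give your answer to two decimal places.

T̂_A = 0.850(62) + 0.150(70) = 63.2000
T̂_B = 0.68(64) + 0.32(73) = 66.8800
T̂_A − T̂_B = -3.6800

-3.68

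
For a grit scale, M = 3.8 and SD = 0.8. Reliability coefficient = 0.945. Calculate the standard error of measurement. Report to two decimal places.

0.19

SEM = SD · √(1 − ρ) = 0.8 × √0.055 = 0.8 × 0.2345 = 0.188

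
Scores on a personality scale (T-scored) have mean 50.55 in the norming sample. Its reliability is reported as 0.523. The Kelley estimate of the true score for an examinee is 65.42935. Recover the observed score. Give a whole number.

79

T̂ = ρX + (1 − ρ)μ  ⇒  X = (T̂ − (1 − ρ)μ) / ρ
X = (65.42935 − 0.477 × 50.55) / 0.523 = (65.42935 − 24.11235) / 0.523 = 41.31700 / 0.523 = 79.00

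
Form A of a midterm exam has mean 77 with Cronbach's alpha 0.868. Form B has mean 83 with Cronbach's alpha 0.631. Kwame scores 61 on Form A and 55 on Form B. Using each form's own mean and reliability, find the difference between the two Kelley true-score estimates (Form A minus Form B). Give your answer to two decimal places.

-2.22

T̂_A = 0.868(61) + 0.132(77) = 63.1120
T̂_B = 0.631(55) + 0.369(83) = 65.3320
T̂_A − T̂_B = -2.2200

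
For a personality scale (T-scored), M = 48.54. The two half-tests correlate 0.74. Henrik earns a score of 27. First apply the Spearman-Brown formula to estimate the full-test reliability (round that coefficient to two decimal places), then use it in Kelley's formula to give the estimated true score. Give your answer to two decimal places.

Spearman-Brown: ρ = 2r/(1 + r) = 2(0.74)/(1 + 0.74) = 1.480/1.74 = 0.8506 → 0.85
Kelley's formula gives T̂ = 0.85·27 + 0.15·48.54 = 22.95 + 7.2810 = 30.231.

30.23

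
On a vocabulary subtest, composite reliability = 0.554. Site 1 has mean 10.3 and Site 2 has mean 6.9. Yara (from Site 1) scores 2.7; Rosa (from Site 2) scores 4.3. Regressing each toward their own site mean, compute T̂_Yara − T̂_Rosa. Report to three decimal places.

0.630

T̂_Yara = 0.554(2.7) + 0.446(10.3) = 6.08960
T̂_Rosa = 0.554(4.3) + 0.446(6.9) = 5.45960
Difference = 6.08960 − 5.45960 = 0.63000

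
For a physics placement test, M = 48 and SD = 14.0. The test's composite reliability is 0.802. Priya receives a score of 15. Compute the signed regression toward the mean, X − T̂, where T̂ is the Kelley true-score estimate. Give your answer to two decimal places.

-6.53

T̂ = 0.802(15) + 0.198(48) = 12.030 + 9.504 = 21.5340 → 21.534
X − T̂ = 15 − 21.534 = -6.534 → -6.53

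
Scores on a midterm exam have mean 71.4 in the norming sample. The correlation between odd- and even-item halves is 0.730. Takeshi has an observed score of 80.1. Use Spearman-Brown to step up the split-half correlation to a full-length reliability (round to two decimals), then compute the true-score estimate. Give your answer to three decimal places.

Spearman-Brown: ρ = 2r/(1 + r) = 2(0.730)/(1 + 0.730) = 1.4600/1.730 = 0.8439 → 0.84
T̂ = 0.84(80.1) + 0.16(71.4) = 67.284 + 11.424 = 78.7080 → 78.708

78.708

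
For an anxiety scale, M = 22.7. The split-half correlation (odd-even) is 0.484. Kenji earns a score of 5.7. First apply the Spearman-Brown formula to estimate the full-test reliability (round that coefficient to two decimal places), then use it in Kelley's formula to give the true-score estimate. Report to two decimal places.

11.65

Spearman-Brown: ρ = 2r/(1 + r) = 2(0.484)/(1 + 0.484) = 0.9680/1.484 = 0.6523 → 0.65
Regress the observed score toward the mean by the unreliability: T̂ = 0.65·5.7 + 0.35·22.7 = 3.705 + 7.945 = 11.650.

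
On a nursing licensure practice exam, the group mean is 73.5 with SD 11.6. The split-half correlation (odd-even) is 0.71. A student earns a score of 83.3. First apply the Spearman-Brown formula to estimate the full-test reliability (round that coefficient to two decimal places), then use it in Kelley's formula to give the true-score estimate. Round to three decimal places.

81.634

Spearman-Brown: ρ = 2r/(1 + r) = 2(0.71)/(1 + 0.71) = 1.420/1.71 = 0.8304 → 0.83
T̂ = ρX + (1 − ρ)μ
  = 0.83 × 83.3 + 0.17 × 73.5
  = 69.139 + 12.495
  = 81.6340
  ≈ 81.634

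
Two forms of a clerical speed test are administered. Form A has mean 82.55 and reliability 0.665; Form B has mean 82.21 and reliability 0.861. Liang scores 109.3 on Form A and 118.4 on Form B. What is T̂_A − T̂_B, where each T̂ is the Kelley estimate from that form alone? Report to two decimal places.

-13.03

T̂_A = 0.665(109.3) + 0.335(82.55) = 100.3388
T̂_B = 0.861(118.4) + 0.139(82.21) = 113.3696
T̂_A − T̂_B = -13.0308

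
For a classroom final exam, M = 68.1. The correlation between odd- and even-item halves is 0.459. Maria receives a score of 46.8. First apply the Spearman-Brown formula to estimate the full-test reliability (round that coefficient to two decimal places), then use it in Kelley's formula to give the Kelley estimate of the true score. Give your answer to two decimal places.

54.68

Spearman-Brown: ρ = 2r/(1 + r) = 2(0.459)/(1 + 0.459) = 0.9180/1.459 = 0.6292 → 0.63
T̂ = ρX + (1 − ρ)μ
  = 0.63 × 46.8 + 0.37 × 68.1
  = 29.484 + 25.197
  = 54.681
  ≈ 54.68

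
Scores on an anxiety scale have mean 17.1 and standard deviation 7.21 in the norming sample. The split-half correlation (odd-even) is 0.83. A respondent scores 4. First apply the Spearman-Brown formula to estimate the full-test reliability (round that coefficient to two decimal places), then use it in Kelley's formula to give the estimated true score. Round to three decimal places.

5.179

Spearman-Brown: ρ = 2r/(1 + r) = 2(0.83)/(1 + 0.83) = 1.660/1.83 = 0.9071 → 0.91
T̂ = 0.91(4) + 0.09(17.1) = 3.64 + 1.539 = 5.1790 → 5.179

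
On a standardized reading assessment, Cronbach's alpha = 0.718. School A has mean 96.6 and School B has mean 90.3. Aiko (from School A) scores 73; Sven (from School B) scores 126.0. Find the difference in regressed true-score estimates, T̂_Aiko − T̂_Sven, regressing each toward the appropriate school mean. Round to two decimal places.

T̂_Aiko = 0.718(73) + 0.282(96.6) = 79.6552
T̂_Sven = 0.718(126.0) + 0.282(90.3) = 115.9326
Difference = 79.6552 − 115.9326 = -36.2774

-36.28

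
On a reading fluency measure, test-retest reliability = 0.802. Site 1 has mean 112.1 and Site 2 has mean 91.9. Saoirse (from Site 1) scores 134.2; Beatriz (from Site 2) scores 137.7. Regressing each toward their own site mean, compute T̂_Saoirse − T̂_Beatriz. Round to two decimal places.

T̂_Saoirse = 0.802(134.2) + 0.198(112.1) = 129.8242
T̂_Beatriz = 0.802(137.7) + 0.198(91.9) = 128.6316
Difference = 129.8242 − 128.6316 = 1.1926

1.19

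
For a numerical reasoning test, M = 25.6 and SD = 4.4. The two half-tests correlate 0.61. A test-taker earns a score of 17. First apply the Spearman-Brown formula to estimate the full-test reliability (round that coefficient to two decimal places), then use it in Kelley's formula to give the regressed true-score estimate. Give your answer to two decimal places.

19.06

Spearman-Brown: ρ = 2r/(1 + r) = 2(0.61)/(1 + 0.61) = 1.220/1.61 = 0.7578 → 0.76
T̂ = ρX + (1 − ρ)μ
  = 0.76 × 17 + 0.24 × 25.6
  = 12.92 + 6.144
  = 19.064
  ≈ 19.06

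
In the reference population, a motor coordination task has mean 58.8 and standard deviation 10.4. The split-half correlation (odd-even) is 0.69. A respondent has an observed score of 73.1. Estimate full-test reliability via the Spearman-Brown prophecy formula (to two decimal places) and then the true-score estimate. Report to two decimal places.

70.53

Spearman-Brown: ρ = 2r/(1 + r) = 2(0.69)/(1 + 0.69) = 1.380/1.69 = 0.8166 → 0.82
T̂ = ρX + (1 − ρ)μ
  = 0.82 × 73.1 + 0.18 × 58.8
  = 59.942 + 10.584
  = 70.526
  ≈ 70.53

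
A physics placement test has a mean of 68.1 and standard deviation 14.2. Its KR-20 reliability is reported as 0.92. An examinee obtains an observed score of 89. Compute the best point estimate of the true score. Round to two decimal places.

87.33

T̂ = ρX + (1 − ρ)μ
  = 0.92 × 89 + 0.08 × 68.1
  = 81.88 + 5.448
  = 87.328
  ≈ 87.33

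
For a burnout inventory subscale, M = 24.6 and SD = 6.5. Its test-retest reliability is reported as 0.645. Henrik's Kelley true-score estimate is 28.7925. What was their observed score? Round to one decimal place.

T̂ = ρX + (1 − ρ)μ  ⇒  X = (T̂ − (1 − ρ)μ) / ρ
X = (28.7925 − 0.355 × 24.6) / 0.645 = (28.7925 − 8.7330) / 0.645 = 20.0595 / 0.645 = 31.100

31.1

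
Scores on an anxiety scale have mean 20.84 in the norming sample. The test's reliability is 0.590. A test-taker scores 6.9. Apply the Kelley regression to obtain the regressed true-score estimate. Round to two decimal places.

T̂ = 0.590(6.9) + 0.410(20.84) = 4.0710 + 8.54440 = 12.615 → 12.62

12.62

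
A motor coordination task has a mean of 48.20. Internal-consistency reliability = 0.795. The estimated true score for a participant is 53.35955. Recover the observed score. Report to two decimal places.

T̂ = ρX + (1 − ρ)μ  ⇒  X = (T̂ − (1 − ρ)μ) / ρ
X = (53.35955 − 0.205 × 48.20) / 0.795 = (53.35955 − 9.88100) / 0.795 = 43.47855 / 0.795 = 54.6900

54.69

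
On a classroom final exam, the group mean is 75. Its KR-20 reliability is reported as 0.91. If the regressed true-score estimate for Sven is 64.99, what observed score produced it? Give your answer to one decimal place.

T̂ = ρX + (1 − ρ)μ  ⇒  X = (T̂ − (1 − ρ)μ) / ρ
X = (64.99 − 0.09 × 75) / 0.91 = (64.99 − 6.75) / 0.91 = 58.24 / 0.91 = 64.000

64.0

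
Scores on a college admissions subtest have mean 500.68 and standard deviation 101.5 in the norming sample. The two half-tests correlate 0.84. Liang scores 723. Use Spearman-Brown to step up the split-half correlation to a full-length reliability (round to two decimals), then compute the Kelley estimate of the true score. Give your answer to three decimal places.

Spearman-Brown: ρ = 2r/(1 + r) = 2(0.84)/(1 + 0.84) = 1.680/1.84 = 0.9130 → 0.91
Weight the observed score by reliability and the mean by (1 − reliability): T̂ = 0.91·723 + 0.09·500.68 = 657.93 + 45.0612 = 702.9912.

702.991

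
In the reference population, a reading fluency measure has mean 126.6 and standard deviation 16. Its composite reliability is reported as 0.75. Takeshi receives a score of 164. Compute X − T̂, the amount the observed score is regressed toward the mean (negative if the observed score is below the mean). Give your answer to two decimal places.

9.35

T̂ = 0.75(164) + 0.25(126.6) = 123.00 + 31.650 = 154.6500 → 154.650
X − T̂ = 164 − 154.650 = 9.350 → 9.35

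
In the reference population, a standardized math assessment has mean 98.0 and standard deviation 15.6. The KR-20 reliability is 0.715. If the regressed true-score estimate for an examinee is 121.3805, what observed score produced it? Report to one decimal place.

130.7

T̂ = ρX + (1 − ρ)μ  ⇒  X = (T̂ − (1 − ρ)μ) / ρ
X = (121.3805 − 0.285 × 98.0) / 0.715 = (121.3805 − 27.9300) / 0.715 = 93.4505 / 0.715 = 130.700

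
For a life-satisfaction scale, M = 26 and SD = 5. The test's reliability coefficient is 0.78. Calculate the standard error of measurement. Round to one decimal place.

SEM = SD · √(1 − ρ) = 5 × √0.22 = 5 × 0.4690 = 2.345

2.3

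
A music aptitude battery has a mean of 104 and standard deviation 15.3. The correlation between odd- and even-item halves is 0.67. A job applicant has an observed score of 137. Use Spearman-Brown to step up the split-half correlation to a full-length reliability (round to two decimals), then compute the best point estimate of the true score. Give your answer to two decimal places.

Spearman-Brown: ρ = 2r/(1 + r) = 2(0.67)/(1 + 0.67) = 1.340/1.67 = 0.8024 → 0.80
T̂ = 0.80(137) + 0.20(104) = 109.60 + 20.80 = 130.400 → 130.40

130.40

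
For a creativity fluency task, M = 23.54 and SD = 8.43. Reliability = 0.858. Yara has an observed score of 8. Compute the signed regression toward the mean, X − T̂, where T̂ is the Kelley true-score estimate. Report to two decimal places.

Weight the observed score by reliability and the mean by (1 − reliability): T̂ = 0.858·8 + 0.142·23.54 = 6.864 + 3.34268 = 10.2067.
X − T̂ = 8 − 10.207 = -2.207 → -2.21

-2.21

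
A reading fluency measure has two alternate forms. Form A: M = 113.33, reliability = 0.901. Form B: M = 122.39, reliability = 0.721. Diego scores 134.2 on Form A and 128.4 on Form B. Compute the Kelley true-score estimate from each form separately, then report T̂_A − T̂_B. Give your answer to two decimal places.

5.41

T̂_A = 0.901(134.2) + 0.099(113.33) = 132.1339
T̂_B = 0.721(128.4) + 0.279(122.39) = 126.7232
T̂_A − T̂_B = 5.4107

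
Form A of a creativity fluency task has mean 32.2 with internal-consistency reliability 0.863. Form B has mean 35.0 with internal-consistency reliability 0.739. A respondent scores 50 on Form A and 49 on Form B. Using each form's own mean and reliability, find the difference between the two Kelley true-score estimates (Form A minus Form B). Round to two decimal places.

2.22

T̂_A = 0.863(50) + 0.137(32.2) = 47.5614
T̂_B = 0.739(49) + 0.261(35.0) = 45.3460
T̂_A − T̂_B = 2.2154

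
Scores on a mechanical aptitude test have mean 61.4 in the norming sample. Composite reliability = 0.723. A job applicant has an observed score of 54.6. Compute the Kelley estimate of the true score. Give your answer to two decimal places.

T̂ = 0.723(54.6) + 0.277(61.4) = 39.4758 + 17.0078 = 56.484 → 56.48

56.48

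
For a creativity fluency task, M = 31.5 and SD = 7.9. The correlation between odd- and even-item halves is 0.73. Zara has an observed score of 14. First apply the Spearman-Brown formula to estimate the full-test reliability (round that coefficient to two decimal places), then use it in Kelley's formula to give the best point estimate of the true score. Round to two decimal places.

16.80

Spearman-Brown: ρ = 2r/(1 + r) = 2(0.73)/(1 + 0.73) = 1.460/1.73 = 0.8439 → 0.84
T̂ = ρX + (1 − ρ)μ
  = 0.84 × 14 + 0.16 × 31.5
  = 11.76 + 5.040
  = 16.800
  ≈ 16.80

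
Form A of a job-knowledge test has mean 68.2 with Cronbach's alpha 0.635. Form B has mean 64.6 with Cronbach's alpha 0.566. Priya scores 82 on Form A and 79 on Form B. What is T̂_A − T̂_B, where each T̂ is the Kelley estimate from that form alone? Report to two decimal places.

4.21

T̂_A = 0.635(82) + 0.365(68.2) = 76.9630
T̂_B = 0.566(79) + 0.434(64.6) = 72.7504
T̂_A − T̂_B = 4.2126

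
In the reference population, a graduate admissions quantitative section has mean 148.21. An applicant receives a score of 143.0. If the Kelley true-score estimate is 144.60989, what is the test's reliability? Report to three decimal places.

T̂ = ρX + (1 − ρ)μ  ⇒  T̂ − μ = ρ(X − μ)
ρ = (T̂ − μ)/(X − μ) = (144.60989 − 148.21) / (143.0 − 148.21) = -3.60011 / -5.21 = 0.69100

0.691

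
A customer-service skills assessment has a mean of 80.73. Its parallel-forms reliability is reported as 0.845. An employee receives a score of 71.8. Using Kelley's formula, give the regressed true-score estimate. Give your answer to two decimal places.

Weight the observed score by reliability and the mean by (1 − reliability): T̂ = 0.845·71.8 + 0.155·80.73 = 60.6710 + 12.51315 = 73.184.

73.18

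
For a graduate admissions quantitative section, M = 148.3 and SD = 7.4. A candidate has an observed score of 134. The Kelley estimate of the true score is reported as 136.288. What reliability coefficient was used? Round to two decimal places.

T̂ = ρX + (1 − ρ)μ  ⇒  T̂ − μ = ρ(X − μ)
ρ = (T̂ − μ)/(X − μ) = (136.288 − 148.3) / (134 − 148.3) = -12.012 / -14.3 = 0.8400

0.84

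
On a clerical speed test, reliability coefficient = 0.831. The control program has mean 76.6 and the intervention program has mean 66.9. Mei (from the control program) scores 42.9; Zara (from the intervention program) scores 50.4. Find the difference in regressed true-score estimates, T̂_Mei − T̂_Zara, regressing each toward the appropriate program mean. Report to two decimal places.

T̂_Mei = 0.831(42.9) + 0.169(76.6) = 48.5953
T̂_Zara = 0.831(50.4) + 0.169(66.9) = 53.1885
Difference = 48.5953 − 53.1885 = -4.5932

-4.59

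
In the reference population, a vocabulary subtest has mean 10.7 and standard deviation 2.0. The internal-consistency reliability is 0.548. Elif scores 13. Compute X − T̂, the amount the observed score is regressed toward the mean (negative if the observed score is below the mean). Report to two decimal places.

T̂ = 0.548(13) + 0.452(10.7) = 7.124 + 4.8364 = 11.9604 → 11.960
X − T̂ = 13 − 11.960 = 1.040 → 1.04

1.04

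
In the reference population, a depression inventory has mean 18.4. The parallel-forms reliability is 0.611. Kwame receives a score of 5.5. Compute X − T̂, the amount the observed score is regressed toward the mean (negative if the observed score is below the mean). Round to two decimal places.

-5.02

T̂ = ρX + (1 − ρ)μ
  = 0.611 × 5.5 + 0.389 × 18.4
  = 3.3605 + 7.1576
  = 10.5181
  ≈ 10.518
X − T̂ = 5.5 − 10.518 = -5.018 → -5.02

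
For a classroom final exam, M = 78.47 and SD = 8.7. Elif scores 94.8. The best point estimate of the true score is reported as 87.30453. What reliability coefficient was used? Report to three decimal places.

0.541

T̂ = ρX + (1 − ρ)μ  ⇒  T̂ − μ = ρ(X − μ)
ρ = (T̂ − μ)/(X − μ) = (87.30453 − 78.47) / (94.8 − 78.47) = 8.83453 / 16.33 = 0.54100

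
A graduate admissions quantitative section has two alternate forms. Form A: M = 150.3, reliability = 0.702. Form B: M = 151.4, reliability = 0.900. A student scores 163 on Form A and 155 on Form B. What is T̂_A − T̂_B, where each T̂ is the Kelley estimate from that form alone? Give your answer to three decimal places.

T̂_A = 0.702(163) + 0.298(150.3) = 159.21540
T̂_B = 0.900(155) + 0.100(151.4) = 154.64000
T̂_A − T̂_B = 4.57540

4.575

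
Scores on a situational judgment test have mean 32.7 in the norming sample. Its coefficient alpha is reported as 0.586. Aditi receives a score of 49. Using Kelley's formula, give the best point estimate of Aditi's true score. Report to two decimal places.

42.25

T̂ = 0.586(49) + 0.414(32.7) = 28.714 + 13.5378 = 42.252 → 42.25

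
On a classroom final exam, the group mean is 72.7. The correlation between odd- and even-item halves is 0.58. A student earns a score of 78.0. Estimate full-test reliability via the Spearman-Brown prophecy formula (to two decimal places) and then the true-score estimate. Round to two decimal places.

76.57

Spearman-Brown: ρ = 2r/(1 + r) = 2(0.58)/(1 + 0.58) = 1.160/1.58 = 0.7342 → 0.73
Kelley's formula gives T̂ = 0.73·78.0 + 0.27·72.7 = 56.940 + 19.629 = 76.569.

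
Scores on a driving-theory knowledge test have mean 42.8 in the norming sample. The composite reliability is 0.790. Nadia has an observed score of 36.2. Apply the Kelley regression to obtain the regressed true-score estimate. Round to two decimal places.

T̂ = 0.790(36.2) + 0.210(42.8) = 28.5980 + 8.9880 = 37.586 → 37.59

37.59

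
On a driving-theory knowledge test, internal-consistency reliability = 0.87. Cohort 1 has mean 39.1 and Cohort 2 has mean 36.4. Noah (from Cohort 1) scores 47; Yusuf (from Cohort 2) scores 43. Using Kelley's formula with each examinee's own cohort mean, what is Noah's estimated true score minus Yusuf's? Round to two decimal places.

T̂_Noah = 0.87(47) + 0.13(39.1) = 45.9730
T̂_Yusuf = 0.87(43) + 0.13(36.4) = 42.1420
Difference = 45.9730 − 42.1420 = 3.8310

3.83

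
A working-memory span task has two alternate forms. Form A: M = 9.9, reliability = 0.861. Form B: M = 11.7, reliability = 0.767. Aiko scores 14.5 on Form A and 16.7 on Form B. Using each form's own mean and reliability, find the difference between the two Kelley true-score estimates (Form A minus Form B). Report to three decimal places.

T̂_A = 0.861(14.5) + 0.139(9.9) = 13.86060
T̂_B = 0.767(16.7) + 0.233(11.7) = 15.53500
T̂_A − T̂_B = -1.67440

-1.674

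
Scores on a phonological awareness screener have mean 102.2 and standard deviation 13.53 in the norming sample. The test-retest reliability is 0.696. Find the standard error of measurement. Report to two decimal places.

7.46

SEM = SD · √(1 − ρ) = 13.53 × √0.304 = 13.53 × 0.5514 = 7.460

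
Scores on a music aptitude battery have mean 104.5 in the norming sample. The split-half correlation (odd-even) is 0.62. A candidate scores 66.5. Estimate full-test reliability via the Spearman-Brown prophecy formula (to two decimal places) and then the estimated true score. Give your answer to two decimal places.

Spearman-Brown: ρ = 2r/(1 + r) = 2(0.62)/(1 + 0.62) = 1.240/1.62 = 0.7654 → 0.77
T̂ = 0.77(66.5) + 0.23(104.5) = 51.205 + 24.035 = 75.240 → 75.24

75.24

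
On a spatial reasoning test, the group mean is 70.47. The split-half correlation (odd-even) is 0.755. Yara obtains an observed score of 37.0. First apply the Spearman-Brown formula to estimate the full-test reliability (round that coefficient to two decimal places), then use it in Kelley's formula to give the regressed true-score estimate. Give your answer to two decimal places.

Spearman-Brown: ρ = 2r/(1 + r) = 2(0.755)/(1 + 0.755) = 1.5100/1.755 = 0.8604 → 0.86
T̂ = 0.86(37.0) + 0.14(70.47) = 31.820 + 9.8658 = 41.686 → 41.69

41.69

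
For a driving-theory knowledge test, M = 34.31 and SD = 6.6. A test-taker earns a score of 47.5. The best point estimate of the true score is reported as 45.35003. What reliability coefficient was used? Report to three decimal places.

0.837

T̂ = ρX + (1 − ρ)μ  ⇒  T̂ − μ = ρ(X − μ)
ρ = (T̂ − μ)/(X − μ) = (45.35003 − 34.31) / (47.5 − 34.31) = 11.04003 / 13.19 = 0.83700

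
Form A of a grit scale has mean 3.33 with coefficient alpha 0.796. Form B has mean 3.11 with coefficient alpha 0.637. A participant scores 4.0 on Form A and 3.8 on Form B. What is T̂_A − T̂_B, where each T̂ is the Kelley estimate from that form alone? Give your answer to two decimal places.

0.31

T̂_A = 0.796(4.0) + 0.204(3.33) = 3.8633
T̂_B = 0.637(3.8) + 0.363(3.11) = 3.5495
T̂_A − T̂_B = 0.3138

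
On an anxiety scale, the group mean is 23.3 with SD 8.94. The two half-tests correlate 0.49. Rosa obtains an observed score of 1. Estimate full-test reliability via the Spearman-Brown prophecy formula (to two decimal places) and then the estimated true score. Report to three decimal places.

8.582

Spearman-Brown: ρ = 2r/(1 + r) = 2(0.49)/(1 + 0.49) = 0.980/1.49 = 0.6577 → 0.66
T̂ = 0.66(1) + 0.34(23.3) = 0.66 + 7.922 = 8.5820 → 8.582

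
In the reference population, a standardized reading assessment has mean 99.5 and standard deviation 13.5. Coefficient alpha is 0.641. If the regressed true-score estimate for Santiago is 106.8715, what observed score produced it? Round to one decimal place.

111.0

T̂ = ρX + (1 − ρ)μ  ⇒  X = (T̂ − (1 − ρ)μ) / ρ
X = (106.8715 − 0.359 × 99.5) / 0.641 = (106.8715 − 35.7205) / 0.641 = 71.1510 / 0.641 = 111.000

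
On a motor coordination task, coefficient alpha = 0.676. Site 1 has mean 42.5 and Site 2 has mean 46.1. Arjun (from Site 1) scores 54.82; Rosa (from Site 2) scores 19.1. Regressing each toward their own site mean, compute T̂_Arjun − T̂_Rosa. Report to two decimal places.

T̂_Arjun = 0.676(54.82) + 0.324(42.5) = 50.8283
T̂_Rosa = 0.676(19.1) + 0.324(46.1) = 27.8480
Difference = 50.8283 − 27.8480 = 22.9803

22.98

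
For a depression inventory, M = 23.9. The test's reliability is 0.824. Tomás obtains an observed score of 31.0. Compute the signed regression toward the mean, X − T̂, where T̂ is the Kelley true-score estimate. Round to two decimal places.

T̂ = ρX + (1 − ρ)μ
  = 0.824 × 31.0 + 0.176 × 23.9
  = 25.5440 + 4.2064
  = 29.7504
  ≈ 29.750
X − T̂ = 31.0 − 29.750 = 1.250 → 1.25

1.25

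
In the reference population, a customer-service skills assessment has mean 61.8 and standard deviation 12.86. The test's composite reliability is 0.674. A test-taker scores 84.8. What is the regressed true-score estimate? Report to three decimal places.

77.302

T̂ = ρX + (1 − ρ)μ
  = 0.674 × 84.8 + 0.326 × 61.8
  = 57.1552 + 20.1468
  = 77.3020
  ≈ 77.302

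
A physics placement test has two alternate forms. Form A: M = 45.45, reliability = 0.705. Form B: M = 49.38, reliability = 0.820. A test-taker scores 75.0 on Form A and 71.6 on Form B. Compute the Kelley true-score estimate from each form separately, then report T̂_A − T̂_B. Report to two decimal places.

-1.32

T̂_A = 0.705(75.0) + 0.295(45.45) = 66.2828
T̂_B = 0.820(71.6) + 0.180(49.38) = 67.6004
T̂_A − T̂_B = -1.3176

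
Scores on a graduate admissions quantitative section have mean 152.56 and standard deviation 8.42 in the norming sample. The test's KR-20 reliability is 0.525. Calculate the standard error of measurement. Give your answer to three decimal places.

5.803

SEM = SD · √(1 − ρ) = 8.42 × √0.475 = 8.42 × 0.6892 = 5.8031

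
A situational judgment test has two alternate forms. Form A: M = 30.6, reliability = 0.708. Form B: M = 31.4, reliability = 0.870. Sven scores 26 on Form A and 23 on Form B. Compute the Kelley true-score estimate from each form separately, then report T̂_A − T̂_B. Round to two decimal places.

T̂_A = 0.708(26) + 0.292(30.6) = 27.3432
T̂_B = 0.870(23) + 0.130(31.4) = 24.0920
T̂_A − T̂_B = 3.2512

3.25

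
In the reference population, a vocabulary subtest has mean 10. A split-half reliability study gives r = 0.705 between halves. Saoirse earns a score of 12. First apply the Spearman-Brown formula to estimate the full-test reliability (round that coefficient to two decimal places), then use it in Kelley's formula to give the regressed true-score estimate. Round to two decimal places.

11.66

Spearman-Brown: ρ = 2r/(1 + r) = 2(0.705)/(1 + 0.705) = 1.4100/1.705 = 0.8270 → 0.83
T̂ = ρX + (1 − ρ)μ
  = 0.83 × 12 + 0.17 × 10
  = 9.96 + 1.70
  = 11.660
  ≈ 11.66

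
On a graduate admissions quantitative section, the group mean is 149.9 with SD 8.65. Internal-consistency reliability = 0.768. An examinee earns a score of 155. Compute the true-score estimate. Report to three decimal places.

153.817

Regress the observed score toward the mean by the unreliability: T̂ = 0.768·155 + 0.232·149.9 = 119.040 + 34.7768 = 153.8168.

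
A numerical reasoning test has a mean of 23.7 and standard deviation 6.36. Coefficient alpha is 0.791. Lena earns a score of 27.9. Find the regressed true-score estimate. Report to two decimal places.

T̂ = ρX + (1 − ρ)μ
  = 0.791 × 27.9 + 0.209 × 23.7
  = 22.0689 + 4.9533
  = 27.022
  ≈ 27.02

27.02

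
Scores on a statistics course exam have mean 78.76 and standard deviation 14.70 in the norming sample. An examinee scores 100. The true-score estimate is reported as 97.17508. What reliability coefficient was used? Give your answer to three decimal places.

T̂ = ρX + (1 − ρ)μ  ⇒  T̂ − μ = ρ(X − μ)
ρ = (T̂ − μ)/(X − μ) = (97.17508 − 78.76) / (100 − 78.76) = 18.41508 / 21.24 = 0.86700

0.867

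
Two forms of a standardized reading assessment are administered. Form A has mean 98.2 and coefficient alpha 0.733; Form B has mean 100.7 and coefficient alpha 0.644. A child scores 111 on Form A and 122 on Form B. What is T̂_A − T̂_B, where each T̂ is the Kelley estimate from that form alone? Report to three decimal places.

-6.835

T̂_A = 0.733(111) + 0.267(98.2) = 107.58240
T̂_B = 0.644(122) + 0.356(100.7) = 114.41720
T̂_A − T̂_B = -6.83480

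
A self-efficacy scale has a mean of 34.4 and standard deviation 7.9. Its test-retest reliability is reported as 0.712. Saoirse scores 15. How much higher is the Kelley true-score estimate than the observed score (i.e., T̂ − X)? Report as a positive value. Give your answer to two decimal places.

5.59

T̂ = 0.712(15) + 0.288(34.4) = 10.680 + 9.9072 = 20.5872 → 20.587
T̂ − X = 20.587 − 15 = 5.587 → 5.59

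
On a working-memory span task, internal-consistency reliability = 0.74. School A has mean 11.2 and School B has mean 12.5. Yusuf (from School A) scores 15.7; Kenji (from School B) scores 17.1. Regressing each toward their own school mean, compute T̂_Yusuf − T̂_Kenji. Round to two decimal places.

-1.37

T̂_Yusuf = 0.74(15.7) + 0.26(11.2) = 14.5300
T̂_Kenji = 0.74(17.1) + 0.26(12.5) = 15.9040
Difference = 14.5300 − 15.9040 = -1.3740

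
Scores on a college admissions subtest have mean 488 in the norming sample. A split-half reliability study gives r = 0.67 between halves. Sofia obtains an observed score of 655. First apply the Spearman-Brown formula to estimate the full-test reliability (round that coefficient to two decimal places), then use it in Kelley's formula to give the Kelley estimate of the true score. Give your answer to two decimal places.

621.60

Spearman-Brown: ρ = 2r/(1 + r) = 2(0.67)/(1 + 0.67) = 1.340/1.67 = 0.8024 → 0.80
Weight the observed score by reliability and the mean by (1 − reliability): T̂ = 0.80·655 + 0.20·488 = 524.00 + 97.60 = 621.600.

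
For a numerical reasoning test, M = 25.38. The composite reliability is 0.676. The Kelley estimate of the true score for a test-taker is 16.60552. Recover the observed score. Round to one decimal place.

T̂ = ρX + (1 − ρ)μ  ⇒  X = (T̂ − (1 − ρ)μ) / ρ
X = (16.60552 − 0.324 × 25.38) / 0.676 = (16.60552 − 8.22312) / 0.676 = 8.38240 / 0.676 = 12.400

12.4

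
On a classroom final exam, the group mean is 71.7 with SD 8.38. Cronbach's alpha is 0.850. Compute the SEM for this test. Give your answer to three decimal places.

3.246

SEM = SD · √(1 − ρ) = 8.38 × √0.150 = 8.38 × 0.3873 = 3.2456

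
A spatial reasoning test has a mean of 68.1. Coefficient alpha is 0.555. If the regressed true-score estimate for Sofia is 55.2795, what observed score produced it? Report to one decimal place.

T̂ = ρX + (1 − ρ)μ  ⇒  X = (T̂ − (1 − ρ)μ) / ρ
X = (55.2795 − 0.445 × 68.1) / 0.555 = (55.2795 − 30.3045) / 0.555 = 24.9750 / 0.555 = 45.000

45.0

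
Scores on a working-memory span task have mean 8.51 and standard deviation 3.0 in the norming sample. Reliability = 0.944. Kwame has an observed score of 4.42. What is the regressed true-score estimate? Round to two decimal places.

4.65

T̂ = ρX + (1 − ρ)μ
  = 0.944 × 4.42 + 0.056 × 8.51
  = 4.17248 + 0.47656
  = 4.649
  ≈ 4.65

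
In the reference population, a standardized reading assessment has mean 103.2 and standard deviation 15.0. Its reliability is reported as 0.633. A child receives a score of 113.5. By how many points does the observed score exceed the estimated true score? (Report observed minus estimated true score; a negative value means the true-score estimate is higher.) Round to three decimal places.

T̂ = 0.633(113.5) + 0.367(103.2) = 71.8455 + 37.8744 = 109.71990 → 109.7199
X − T̂ = 113.5 − 109.7199 = 3.7801 → 3.780

3.780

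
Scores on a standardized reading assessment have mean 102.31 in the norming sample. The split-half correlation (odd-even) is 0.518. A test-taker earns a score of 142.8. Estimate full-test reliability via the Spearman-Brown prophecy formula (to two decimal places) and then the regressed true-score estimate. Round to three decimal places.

129.843

Spearman-Brown: ρ = 2r/(1 + r) = 2(0.518)/(1 + 0.518) = 1.0360/1.518 = 0.6825 → 0.68
Weight the observed score by reliability and the mean by (1 − reliability): T̂ = 0.68·142.8 + 0.32·102.31 = 97.104 + 32.7392 = 129.8432.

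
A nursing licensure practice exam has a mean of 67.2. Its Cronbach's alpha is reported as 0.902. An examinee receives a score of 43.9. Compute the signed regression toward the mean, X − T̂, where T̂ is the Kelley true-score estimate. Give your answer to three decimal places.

Kelley's formula gives T̂ = 0.902·43.9 + 0.098·67.2 = 39.5978 + 6.5856 = 46.18340.
X − T̂ = 43.9 − 46.1834 = -2.2834 → -2.283

-2.283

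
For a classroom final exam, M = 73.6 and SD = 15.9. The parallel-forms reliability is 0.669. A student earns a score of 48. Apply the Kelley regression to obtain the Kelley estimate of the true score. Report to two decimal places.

Weight the observed score by reliability and the mean by (1 − reliability): T̂ = 0.669·48 + 0.331·73.6 = 32.112 + 24.3616 = 56.474.

56.47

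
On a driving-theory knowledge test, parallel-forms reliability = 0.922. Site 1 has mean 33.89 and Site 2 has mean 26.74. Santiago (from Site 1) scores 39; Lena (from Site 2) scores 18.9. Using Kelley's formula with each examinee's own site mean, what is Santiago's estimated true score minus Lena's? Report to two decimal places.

19.09

T̂_Santiago = 0.922(39) + 0.078(33.89) = 38.6014
T̂_Lena = 0.922(18.9) + 0.078(26.74) = 19.5115
Difference = 38.6014 − 19.5115 = 19.0899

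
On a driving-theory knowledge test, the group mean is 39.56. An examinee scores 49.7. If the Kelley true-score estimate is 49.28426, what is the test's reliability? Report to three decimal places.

0.959

T̂ = ρX + (1 − ρ)μ  ⇒  T̂ − μ = ρ(X − μ)
ρ = (T̂ − μ)/(X − μ) = (49.28426 − 39.56) / (49.7 − 39.56) = 9.72426 / 10.14 = 0.95900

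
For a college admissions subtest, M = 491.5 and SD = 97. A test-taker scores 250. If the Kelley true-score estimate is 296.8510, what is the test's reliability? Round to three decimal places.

T̂ = ρX + (1 − ρ)μ  ⇒  T̂ − μ = ρ(X − μ)
ρ = (T̂ − μ)/(X − μ) = (296.8510 − 491.5) / (250 − 491.5) = -194.6490 / -241.5 = 0.80600

0.806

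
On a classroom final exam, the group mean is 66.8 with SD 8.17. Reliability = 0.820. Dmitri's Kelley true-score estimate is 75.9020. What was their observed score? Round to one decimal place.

77.9

T̂ = ρX + (1 − ρ)μ  ⇒  X = (T̂ − (1 − ρ)μ) / ρ
X = (75.9020 − 0.180 × 66.8) / 0.820 = (75.9020 − 12.0240) / 0.820 = 63.8780 / 0.820 = 77.900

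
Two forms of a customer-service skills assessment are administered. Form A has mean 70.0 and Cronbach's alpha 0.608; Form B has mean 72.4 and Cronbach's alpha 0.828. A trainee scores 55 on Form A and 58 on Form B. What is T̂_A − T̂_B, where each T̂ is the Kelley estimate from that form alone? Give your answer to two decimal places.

0.40

T̂_A = 0.608(55) + 0.392(70.0) = 60.8800
T̂_B = 0.828(58) + 0.172(72.4) = 60.4768
T̂_A − T̂_B = 0.4032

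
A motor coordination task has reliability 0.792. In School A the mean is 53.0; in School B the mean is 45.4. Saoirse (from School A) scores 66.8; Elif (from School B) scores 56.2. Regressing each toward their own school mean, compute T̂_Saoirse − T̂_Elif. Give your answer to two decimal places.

T̂_Saoirse = 0.792(66.8) + 0.208(53.0) = 63.9296
T̂_Elif = 0.792(56.2) + 0.208(45.4) = 53.9536
Difference = 63.9296 − 53.9536 = 9.9760

9.98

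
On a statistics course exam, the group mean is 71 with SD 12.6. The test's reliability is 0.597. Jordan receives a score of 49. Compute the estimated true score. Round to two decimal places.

57.87

Regress the observed score toward the mean by the unreliability: T̂ = 0.597·49 + 0.403·71 = 29.253 + 28.613 = 57.866.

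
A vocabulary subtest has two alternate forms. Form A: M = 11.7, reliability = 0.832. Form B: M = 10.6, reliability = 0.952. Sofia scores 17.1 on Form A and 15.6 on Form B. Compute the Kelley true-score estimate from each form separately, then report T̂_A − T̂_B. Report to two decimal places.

0.83

T̂_A = 0.832(17.1) + 0.168(11.7) = 16.1928
T̂_B = 0.952(15.6) + 0.048(10.6) = 15.3600
T̂_A − T̂_B = 0.8328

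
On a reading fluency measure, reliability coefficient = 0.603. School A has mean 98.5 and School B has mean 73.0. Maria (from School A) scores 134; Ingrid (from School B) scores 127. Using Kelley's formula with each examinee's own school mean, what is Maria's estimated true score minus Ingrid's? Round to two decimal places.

14.34

T̂_Maria = 0.603(134) + 0.397(98.5) = 119.9065
T̂_Ingrid = 0.603(127) + 0.397(73.0) = 105.5620
Difference = 119.9065 − 105.5620 = 14.3445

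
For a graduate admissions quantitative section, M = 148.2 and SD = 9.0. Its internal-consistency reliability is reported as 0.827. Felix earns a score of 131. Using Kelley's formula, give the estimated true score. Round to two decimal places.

133.98

Kelley's formula gives T̂ = 0.827·131 + 0.173·148.2 = 108.337 + 25.6386 = 133.976.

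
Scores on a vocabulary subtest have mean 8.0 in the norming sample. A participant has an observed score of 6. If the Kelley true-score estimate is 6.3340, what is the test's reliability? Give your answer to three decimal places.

0.833

T̂ = ρX + (1 − ρ)μ  ⇒  T̂ − μ = ρ(X − μ)
ρ = (T̂ − μ)/(X − μ) = (6.3340 − 8.0) / (6 − 8.0) = -1.6660 / -2.0 = 0.83300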